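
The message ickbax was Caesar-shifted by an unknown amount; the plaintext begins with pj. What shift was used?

19

From the crib: i(8)−p(15)=-7≡19, so the shift is 19.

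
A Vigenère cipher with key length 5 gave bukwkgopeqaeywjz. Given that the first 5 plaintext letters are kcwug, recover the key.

rsoce

Subtract each crib letter from the matching ciphertext letter (mod 26):
b(1)−k(10)=-9≡17 → r
u(20)−c(2)=18 → s
k(10)−w(22)=-12≡14 → o
w(22)−u(20)=2 → c
k(10)−g(6)=4 → e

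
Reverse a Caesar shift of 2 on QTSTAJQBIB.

Q(16): 16−2=14 → O
T(19): 19−2=17 → R
S(18): 18−2=16 → Q
T(19): 19−2=17 → R
A(0): 0−2=-2≡24 → Y
J(9): 9−2=7 → H
Q(16): 16−2=14 → O
B(1): 1−2=-1≡25 → Z
I(8): 8−2=6 → G
B(1): 1−2=-1≡25 → Z

ORQRYHOZGZ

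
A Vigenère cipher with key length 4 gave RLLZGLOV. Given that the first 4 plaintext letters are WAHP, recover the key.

Subtract each crib letter from the matching ciphertext letter (mod 26):
R(17)−W(22)=-5≡21 → V
L(11)−A(0)=11 → L
L(11)−H(7)=4 → E
Z(25)−P(15)=10 → K

VLEK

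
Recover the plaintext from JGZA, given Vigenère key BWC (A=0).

Repeat the key across the ciphertext: BWCB
J(9)−B(1): 8 → I
G(6)−W(22): -16≡10 → K
Z(25)−C(2): 23 → X
A(0)−B(1): -1≡25 → Z

IKXZ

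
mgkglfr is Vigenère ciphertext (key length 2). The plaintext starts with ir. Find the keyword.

ep

Subtract each crib letter from the matching ciphertext letter (mod 26):
m(12)−i(8)=4 → e
g(6)−r(17)=-11≡15 → p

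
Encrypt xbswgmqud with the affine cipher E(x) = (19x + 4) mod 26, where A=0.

zxigoywuj

x(23): 19·23+4=441≡25 → z
b(1): 19·1+4=23 → x
s(18): 19·18+4=346≡8 → i
w(22): 19·22+4=422≡6 → g
g(6): 19·6+4=118≡14 → o
m(12): 19·12+4=232≡24 → y
q(16): 19·16+4=308≡22 → w
u(20): 19·20+4=384≡20 → u
d(3): 19·3+4=61≡9 → j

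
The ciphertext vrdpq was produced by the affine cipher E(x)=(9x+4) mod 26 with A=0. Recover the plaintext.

znxhk

The inverse of 9 mod 26 is 3, since 9·3=27≡1. Apply D(y)=3·(y−4) mod 26:
v(21): 3·(21−4)=51≡25 → z
r(17): 3·(17−4)=39≡13 → n
d(3): 3·(3−4)=-3≡23 → x
p(15): 3·(15−4)=33≡7 → h
q(16): 3·(16−4)=36≡10 → k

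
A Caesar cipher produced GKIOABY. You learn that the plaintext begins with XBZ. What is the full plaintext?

From the crib: G(6)−X(23)=-17≡9, so the shift is 9.
Subtract 9 from each ciphertext letter:
G(6): 6−9=-3≡23 → X
K(10): 10−9=1 → B
I(8): 8−9=-1≡25 → Z
O(14): 14−9=5 → F
A(0): 0−9=-9≡17 → R
B(1): 1−9=-8≡18 → S
Y(24): 24−9=15 → P

XBZFRSP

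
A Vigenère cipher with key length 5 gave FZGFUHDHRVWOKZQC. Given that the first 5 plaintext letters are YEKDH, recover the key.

Subtract each crib letter from the matching ciphertext letter (mod 26):
F(5)−Y(24)=-19≡7 → H
Z(25)−E(4)=21 → V
G(6)−K(10)=-4≡22 → W
F(5)−D(3)=2 → C
U(20)−H(7)=13 → N

HVWCN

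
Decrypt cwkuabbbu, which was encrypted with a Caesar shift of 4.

c(2): 2−4=-2≡24 → y
w(22): 22−4=18 → s
k(10): 10−4=6 → g
u(20): 20−4=16 → q
a(0): 0−4=-4≡22 → w
b(1): 1−4=-3≡23 → x
b(1): 1−4=-3≡23 → x
b(1): 1−4=-3≡23 → x
u(20): 20−4=16 → q

ysgqwxxxq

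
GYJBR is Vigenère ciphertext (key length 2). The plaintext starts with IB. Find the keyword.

Subtract each crib letter from the matching ciphertext letter (mod 26):
G(6)−I(8)=-2≡24 → Y
Y(24)−B(1)=23 → X

YX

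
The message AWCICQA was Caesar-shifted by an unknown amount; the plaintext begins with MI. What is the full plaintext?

MIOUOCM

From the crib: A(0)−M(12)=-12≡14, so the shift is 14.
Subtract 14 from each ciphertext letter:
A(0): 0−14=-14≡12 → M
W(22): 22−14=8 → I
C(2): 2−14=-12≡14 → O
I(8): 8−14=-6≡20 → U
C(2): 2−14=-12≡14 → O
Q(16): 16−14=2 → C
A(0): 0−14=-14≡12 → M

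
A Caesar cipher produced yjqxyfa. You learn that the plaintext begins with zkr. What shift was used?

25

From the crib: y(24)−z(25)=-1≡25, so the shift is 25.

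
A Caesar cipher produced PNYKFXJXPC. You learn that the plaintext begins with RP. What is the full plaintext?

From the crib: P(15)−R(17)=-2≡24, so the shift is 24.
Subtract 24 from each ciphertext letter:
P(15): 15−24=-9≡17 → R
N(13): 13−24=-11≡15 → P
Y(24): 24−24=0 → A
K(10): 10−24=-14≡12 → M
F(5): 5−24=-19≡7 → H
X(23): 23−24=-1≡25 → Z
J(9): 9−24=-15≡11 → L
X(23): 23−24=-1≡25 → Z
P(15): 15−24=-9≡17 → R
C(2): 2−24=-22≡4 → E

RPAMHZLZRE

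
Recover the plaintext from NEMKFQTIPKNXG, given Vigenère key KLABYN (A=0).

Repeat the key across the ciphertext: KLABYNKLABYNK
N(13)−K(10): 3 → D
E(4)−L(11): -7≡19 → T
M(12)−A(0): 12 → M
K(10)−B(1): 9 → J
F(5)−Y(24): -19≡7 → H
Q(16)−N(13): 3 → D
T(19)−K(10): 9 → J
I(8)−L(11): -3≡23 → X
P(15)−A(0): 15 → P
K(10)−B(1): 9 → J
N(13)−Y(24): -11≡15 → P
X(23)−N(13): 10 → K
G(6)−K(10): -4≡22 → W

DTMJHDJXPJPKW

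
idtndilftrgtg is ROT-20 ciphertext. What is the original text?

i(8): 8−20=-12≡14 → o
d(3): 3−20=-17≡9 → j
t(19): 19−20=-1≡25 → z
n(13): 13−20=-7≡19 → t
d(3): 3−20=-17≡9 → j
i(8): 8−20=-12≡14 → o
l(11): 11−20=-9≡17 → r
f(5): 5−20=-15≡11 → l
t(19): 19−20=-1≡25 → z
r(17): 17−20=-3≡23 → x
g(6): 6−20=-14≡12 → m
t(19): 19−20=-1≡25 → z
g(6): 6−20=-14≡12 → m

ojztjorlzxmzm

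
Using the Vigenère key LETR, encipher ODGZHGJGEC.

Repeat the key across the message: LETRLETRLE
O(14)+L(11): 25 → Z
D(3)+E(4): 7 → H
G(6)+T(19): 25 → Z
Z(25)+R(17): 42≡16 → Q
H(7)+L(11): 18 → S
G(6)+E(4): 10 → K
J(9)+T(19): 28≡2 → C
G(6)+R(17): 23 → X
E(4)+L(11): 15 → P
C(2)+E(4): 6 → G

ZHZQSKCXPG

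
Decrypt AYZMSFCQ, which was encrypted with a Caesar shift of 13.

A(0): 0−13=-13≡13 → N
Y(24): 24−13=11 → L
Z(25): 25−13=12 → M
M(12): 12−13=-1≡25 → Z
S(18): 18−13=5 → F
F(5): 5−13=-8≡18 → S
C(2): 2−13=-11≡15 → P
Q(16): 16−13=3 → D

NLMZFSPD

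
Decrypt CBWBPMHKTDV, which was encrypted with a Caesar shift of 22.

GFAFTQLOXHZ

C(2): 2−22=-20≡6 → G
B(1): 1−22=-21≡5 → F
W(22): 22−22=0 → A
B(1): 1−22=-21≡5 → F
P(15): 15−22=-7≡19 → T
M(12): 12−22=-10≡16 → Q
H(7): 7−22=-15≡11 → L
K(10): 10−22=-12≡14 → O
T(19): 19−22=-3≡23 → X
D(3): 3−22=-19≡7 → H
V(21): 21−22=-1≡25 → Z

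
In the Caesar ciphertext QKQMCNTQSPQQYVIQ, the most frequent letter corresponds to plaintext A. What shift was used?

16

The most frequent ciphertext letter is Q (appears 6 times).
Q is position 16; A is position 0.
Shift = 16.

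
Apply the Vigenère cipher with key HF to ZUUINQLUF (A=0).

GZBNUVSZM

Repeat the key across the message: HFHFHFHFH
Z(25)+H(7): 32≡6 → G
U(20)+F(5): 25 → Z
U(20)+H(7): 27≡1 → B
I(8)+F(5): 13 → N
N(13)+H(7): 20 → U
Q(16)+F(5): 21 → V
L(11)+H(7): 18 → S
U(20)+F(5): 25 → Z
F(5)+H(7): 12 → M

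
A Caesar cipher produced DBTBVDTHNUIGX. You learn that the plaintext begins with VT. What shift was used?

From the crib: D(3)−V(21)=-18≡8, so the shift is 8.

8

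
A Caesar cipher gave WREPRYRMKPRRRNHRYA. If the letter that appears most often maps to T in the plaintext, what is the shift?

24

The most frequent ciphertext letter is R (appears 7 times).
R is position 17; T is position 19.
Shift = -2≡24.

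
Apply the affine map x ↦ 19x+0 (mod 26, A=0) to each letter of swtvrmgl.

ecxjlukb

s(18): 19·18+0=342≡4 → e
w(22): 19·22+0=418≡2 → c
t(19): 19·19+0=361≡23 → x
v(21): 19·21+0=399≡9 → j
r(17): 19·17+0=323≡11 → l
m(12): 19·12+0=228≡20 → u
g(6): 19·6+0=114≡10 → k
l(11): 19·11+0=209≡1 → b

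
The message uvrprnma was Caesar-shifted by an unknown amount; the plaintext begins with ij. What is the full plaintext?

From the crib: u(20)−i(8)=12, so the shift is 12.
Subtract 12 from each ciphertext letter:
u(20): 20−12=8 → i
v(21): 21−12=9 → j
r(17): 17−12=5 → f
p(15): 15−12=3 → d
r(17): 17−12=5 → f
n(13): 13−12=1 → b
m(12): 12−12=0 → a
a(0): 0−12=-12≡14 → o

ijfdfbao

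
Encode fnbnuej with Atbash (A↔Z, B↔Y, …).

umymfvq

f(5) → u(20)
n(13) → m(12)
b(1) → y(24)
n(13) → m(12)
u(20) → f(5)
e(4) → v(21)
j(9) → q(16)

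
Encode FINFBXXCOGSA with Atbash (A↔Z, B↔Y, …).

F(5) → U(20)
I(8) → R(17)
N(13) → M(12)
F(5) → U(20)
B(1) → Y(24)
X(23) → C(2)
X(23) → C(2)
C(2) → X(23)
O(14) → L(11)
G(6) → T(19)
S(18) → H(7)
A(0) → Z(25)

URMUYCCXLTHZ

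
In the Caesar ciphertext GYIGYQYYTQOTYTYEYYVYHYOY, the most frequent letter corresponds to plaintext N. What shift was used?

11

The most frequent ciphertext letter is Y (appears 11 times).
Y is position 24; N is position 13.
Shift = 11.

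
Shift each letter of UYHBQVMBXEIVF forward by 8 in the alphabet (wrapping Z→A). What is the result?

CGPJYDUJFMQDN

U(20): 20+8=28≡2 → C
Y(24): 24+8=32≡6 → G
H(7): 7+8=15 → P
B(1): 1+8=9 → J
Q(16): 16+8=24 → Y
V(21): 21+8=29≡3 → D
M(12): 12+8=20 → U
B(1): 1+8=9 → J
X(23): 23+8=31≡5 → F
E(4): 4+8=12 → M
I(8): 8+8=16 → Q
V(21): 21+8=29≡3 → D
F(5): 5+8=13 → N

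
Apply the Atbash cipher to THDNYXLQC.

T(19) → G(6)
H(7) → S(18)
D(3) → W(22)
N(13) → M(12)
Y(24) → B(1)
X(23) → C(2)
L(11) → O(14)
Q(16) → J(9)
C(2) → X(23)

GSWMBCOJX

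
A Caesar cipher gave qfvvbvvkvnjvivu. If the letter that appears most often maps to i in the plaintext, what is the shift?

13

The most frequent ciphertext letter is v (appears 7 times).
v is position 21; i is position 8.
Shift = 13.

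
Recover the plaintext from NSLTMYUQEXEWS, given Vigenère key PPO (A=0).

YDXEXKFBQIPID

Repeat the key across the ciphertext: PPOPPOPPOPPOP
N(13)−P(15): -2≡24 → Y
S(18)−P(15): 3 → D
L(11)−O(14): -3≡23 → X
T(19)−P(15): 4 → E
M(12)−P(15): -3≡23 → X
Y(24)−O(14): 10 → K
U(20)−P(15): 5 → F
Q(16)−P(15): 1 → B
E(4)−O(14): -10≡16 → Q
X(23)−P(15): 8 → I
E(4)−P(15): -11≡15 → P
W(22)−O(14): 8 → I
S(18)−P(15): 3 → D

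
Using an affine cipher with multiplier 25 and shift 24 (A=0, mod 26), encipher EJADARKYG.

UPYVYHOAS

E(4): 25·4+24=124≡20 → U
J(9): 25·9+24=249≡15 → P
A(0): 25·0+24=24 → Y
D(3): 25·3+24=99≡21 → V
A(0): 25·0+24=24 → Y
R(17): 25·17+24=449≡7 → H
K(10): 25·10+24=274≡14 → O
Y(24): 25·24+24=624≡0 → A
G(6): 25·6+24=174≡18 → S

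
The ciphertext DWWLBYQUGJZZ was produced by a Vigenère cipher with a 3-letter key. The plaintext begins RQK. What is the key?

Subtract each crib letter from the matching ciphertext letter (mod 26):
D(3)−R(17)=-14≡12 → M
W(22)−Q(16)=6 → G
W(22)−K(10)=12 → M

MGM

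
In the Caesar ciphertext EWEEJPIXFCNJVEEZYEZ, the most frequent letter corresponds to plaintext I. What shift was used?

22

The most frequent ciphertext letter is E (appears 6 times).
E is position 4; I is position 8.
Shift = -4≡22.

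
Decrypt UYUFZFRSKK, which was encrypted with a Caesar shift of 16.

U(20): 20−16=4 → E
Y(24): 24−16=8 → I
U(20): 20−16=4 → E
F(5): 5−16=-11≡15 → P
Z(25): 25−16=9 → J
F(5): 5−16=-11≡15 → P
R(17): 17−16=1 → B
S(18): 18−16=2 → C
K(10): 10−16=-6≡20 → U
K(10): 10−16=-6≡20 → U

EIEPJPBCUU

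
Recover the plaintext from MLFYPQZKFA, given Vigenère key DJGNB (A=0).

Repeat the key across the ciphertext: DJGNBDJGNB
M(12)−D(3): 9 → J
L(11)−J(9): 2 → C
F(5)−G(6): -1≡25 → Z
Y(24)−N(13): 11 → L
P(15)−B(1): 14 → O
Q(16)−D(3): 13 → N
Z(25)−J(9): 16 → Q
K(10)−G(6): 4 → E
F(5)−N(13): -8≡18 → S
A(0)−B(1): -1≡25 → Z

JCZLONQESZ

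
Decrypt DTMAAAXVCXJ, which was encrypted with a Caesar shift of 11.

D(3): 3−11=-8≡18 → S
T(19): 19−11=8 → I
M(12): 12−11=1 → B
A(0): 0−11=-11≡15 → P
A(0): 0−11=-11≡15 → P
A(0): 0−11=-11≡15 → P
X(23): 23−11=12 → M
V(21): 21−11=10 → K
C(2): 2−11=-9≡17 → R
X(23): 23−11=12 → M
J(9): 9−11=-2≡24 → Y

SIBPPPMKRMY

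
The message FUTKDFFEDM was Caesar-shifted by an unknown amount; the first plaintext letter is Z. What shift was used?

6

From the crib: F(5)−Z(25)=-20≡6, so the shift is 6.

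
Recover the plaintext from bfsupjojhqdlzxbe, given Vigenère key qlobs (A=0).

luetxtdvgynalwjo

Repeat the key across the ciphertext: qlobsqlobsqlobsq
b(1)−q(16): -15≡11 → l
f(5)−l(11): -6≡20 → u
s(18)−o(14): 4 → e
u(20)−b(1): 19 → t
p(15)−s(18): -3≡23 → x
j(9)−q(16): -7≡19 → t
o(14)−l(11): 3 → d
j(9)−o(14): -5≡21 → v
h(7)−b(1): 6 → g
q(16)−s(18): -2≡24 → y
d(3)−q(16): -13≡13 → n
l(11)−l(11): 0 → a
z(25)−o(14): 11 → l
x(23)−b(1): 22 → w
b(1)−s(18): -17≡9 → j
e(4)−q(16): -12≡14 → o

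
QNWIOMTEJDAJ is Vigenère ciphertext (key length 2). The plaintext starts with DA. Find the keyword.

NN

Subtract each crib letter from the matching ciphertext letter (mod 26):
Q(16)−D(3)=13 → N
N(13)−A(0)=13 → N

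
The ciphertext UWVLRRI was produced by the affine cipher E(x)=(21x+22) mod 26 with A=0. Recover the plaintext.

QAVXBBI

The inverse of 21 mod 26 is 5, since 21·5=105≡1. Apply D(y)=5·(y−22) mod 26:
U(20): 5·(20−22)=-10≡16 → Q
W(22): 5·(22−22)=0 → A
V(21): 5·(21−22)=-5≡21 → V
L(11): 5·(11−22)=-55≡23 → X
R(17): 5·(17−22)=-25≡1 → B
R(17): 5·(17−22)=-25≡1 → B
I(8): 5·(8−22)=-70≡8 → I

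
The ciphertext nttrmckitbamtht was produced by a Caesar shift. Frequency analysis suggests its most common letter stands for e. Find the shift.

15

The most frequent ciphertext letter is t (appears 5 times).
t is position 19; e is position 4.
Shift = 15.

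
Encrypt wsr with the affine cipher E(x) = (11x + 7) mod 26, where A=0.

pxm

w(22): 11·22+7=249≡15 → p
s(18): 11·18+7=205≡23 → x
r(17): 11·17+7=194≡12 → m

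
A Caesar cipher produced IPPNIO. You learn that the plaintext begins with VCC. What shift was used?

13

From the crib: I(8)−V(21)=-13≡13, so the shift is 13.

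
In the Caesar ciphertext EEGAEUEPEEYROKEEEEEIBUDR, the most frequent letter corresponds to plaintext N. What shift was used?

17

The most frequent ciphertext letter is E (appears 11 times).
E is position 4; N is position 13.
Shift = -9≡17.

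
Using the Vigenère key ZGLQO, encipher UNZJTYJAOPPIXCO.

Repeat the key across the message: ZGLQOZGLQOZGLQO
U(20)+Z(25): 45≡19 → T
N(13)+G(6): 19 → T
Z(25)+L(11): 36≡10 → K
J(9)+Q(16): 25 → Z
T(19)+O(14): 33≡7 → H
Y(24)+Z(25): 49≡23 → X
J(9)+G(6): 15 → P
A(0)+L(11): 11 → L
O(14)+Q(16): 30≡4 → E
P(15)+O(14): 29≡3 → D
P(15)+Z(25): 40≡14 → O
I(8)+G(6): 14 → O
X(23)+L(11): 34≡8 → I
C(2)+Q(16): 18 → S
O(14)+O(14): 28≡2 → C

TTKZHXPLEDOOISC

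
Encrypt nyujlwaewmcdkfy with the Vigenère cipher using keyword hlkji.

ujestdlofujouog

Repeat the key across the message: hlkjihlkjihlkji
n(13)+h(7): 20 → u
y(24)+l(11): 35≡9 → j
u(20)+k(10): 30≡4 → e
j(9)+j(9): 18 → s
l(11)+i(8): 19 → t
w(22)+h(7): 29≡3 → d
a(0)+l(11): 11 → l
e(4)+k(10): 14 → o
w(22)+j(9): 31≡5 → f
m(12)+i(8): 20 → u
c(2)+h(7): 9 → j
d(3)+l(11): 14 → o
k(10)+k(10): 20 → u
f(5)+j(9): 14 → o
y(24)+i(8): 32≡6 → g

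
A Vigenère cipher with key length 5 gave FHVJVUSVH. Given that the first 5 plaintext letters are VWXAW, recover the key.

KLYJZ

Subtract each crib letter from the matching ciphertext letter (mod 26):
F(5)−V(21)=-16≡10 → K
H(7)−W(22)=-15≡11 → L
V(21)−X(23)=-2≡24 → Y
J(9)−A(0)=9 → J
V(21)−W(22)=-1≡25 → Z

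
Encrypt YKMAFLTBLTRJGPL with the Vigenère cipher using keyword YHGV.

Repeat the key across the message: YHGVYHGVYHGVYHG
Y(24)+Y(24): 48≡22 → W
K(10)+H(7): 17 → R
M(12)+G(6): 18 → S
A(0)+V(21): 21 → V
F(5)+Y(24): 29≡3 → D
L(11)+H(7): 18 → S
T(19)+G(6): 25 → Z
B(1)+V(21): 22 → W
L(11)+Y(24): 35≡9 → J
T(19)+H(7): 26≡0 → A
R(17)+G(6): 23 → X
J(9)+V(21): 30≡4 → E
G(6)+Y(24): 30≡4 → E
P(15)+H(7): 22 → W
L(11)+G(6): 17 → R

WRSVDSZWJAXEEWR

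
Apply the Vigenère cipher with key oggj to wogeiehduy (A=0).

Repeat the key across the message: oggjoggjog
w(22)+o(14): 36≡10 → k
o(14)+g(6): 20 → u
g(6)+g(6): 12 → m
e(4)+j(9): 13 → n
i(8)+o(14): 22 → w
e(4)+g(6): 10 → k
h(7)+g(6): 13 → n
d(3)+j(9): 12 → m
u(20)+o(14): 34≡8 → i
y(24)+g(6): 30≡4 → e

kumnwknmie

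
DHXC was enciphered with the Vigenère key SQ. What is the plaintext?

LRFM

Repeat the key across the ciphertext: SQSQ
D(3)−S(18): -15≡11 → L
H(7)−Q(16): -9≡17 → R
X(23)−S(18): 5 → F
C(2)−Q(16): -14≡12 → M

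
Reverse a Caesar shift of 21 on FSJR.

KXOW

F(5): 5−21=-16≡10 → K
S(18): 18−21=-3≡23 → X
J(9): 9−21=-12≡14 → O
R(17): 17−21=-4≡22 → W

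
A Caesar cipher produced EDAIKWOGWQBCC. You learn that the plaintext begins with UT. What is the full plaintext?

From the crib: E(4)−U(20)=-16≡10, so the shift is 10.
Subtract 10 from each ciphertext letter:
E(4): 4−10=-6≡20 → U
D(3): 3−10=-7≡19 → T
A(0): 0−10=-10≡16 → Q
I(8): 8−10=-2≡24 → Y
K(10): 10−10=0 → A
W(22): 22−10=12 → M
O(14): 14−10=4 → E
G(6): 6−10=-4≡22 → W
W(22): 22−10=12 → M
Q(16): 16−10=6 → G
B(1): 1−10=-9≡17 → R
C(2): 2−10=-8≡18 → S
C(2): 2−10=-8≡18 → S

UTQYAMEWMGRSS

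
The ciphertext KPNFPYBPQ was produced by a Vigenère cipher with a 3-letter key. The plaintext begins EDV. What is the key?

GMS

Subtract each crib letter from the matching ciphertext letter (mod 26):
K(10)−E(4)=6 → G
P(15)−D(3)=12 → M
N(13)−V(21)=-8≡18 → S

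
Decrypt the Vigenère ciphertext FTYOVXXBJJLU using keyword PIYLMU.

Repeat the key across the ciphertext: PIYLMUPIYLMU
F(5)−P(15): -10≡16 → Q
T(19)−I(8): 11 → L
Y(24)−Y(24): 0 → A
O(14)−L(11): 3 → D
V(21)−M(12): 9 → J
X(23)−U(20): 3 → D
X(23)−P(15): 8 → I
B(1)−I(8): -7≡19 → T
J(9)−Y(24): -15≡11 → L
J(9)−L(11): -2≡24 → Y
L(11)−M(12): -1≡25 → Z
U(20)−U(20): 0 → A

QLADJDITLYZA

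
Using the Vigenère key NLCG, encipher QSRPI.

Repeat the key across the message: NLCGN
Q(16)+N(13): 29≡3 → D
S(18)+L(11): 29≡3 → D
R(17)+C(2): 19 → T
P(15)+G(6): 21 → V
I(8)+N(13): 21 → V

DDTVV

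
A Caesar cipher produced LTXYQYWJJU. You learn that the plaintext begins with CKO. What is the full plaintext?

From the crib: L(11)−C(2)=9, so the shift is 9.
Subtract 9 from each ciphertext letter:
L(11): 11−9=2 → C
T(19): 19−9=10 → K
X(23): 23−9=14 → O
Y(24): 24−9=15 → P
Q(16): 16−9=7 → H
Y(24): 24−9=15 → P
W(22): 22−9=13 → N
J(9): 9−9=0 → A
J(9): 9−9=0 → A
U(20): 20−9=11 → L

CKOPHPNAAL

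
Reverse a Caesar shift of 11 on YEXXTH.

NTMMIW

Y(24): 24−11=13 → N
E(4): 4−11=-7≡19 → T
X(23): 23−11=12 → M
X(23): 23−11=12 → M
T(19): 19−11=8 → I
H(7): 7−11=-4≡22 → W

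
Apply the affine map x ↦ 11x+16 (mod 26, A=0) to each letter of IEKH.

I(8): 11·8+16=104≡0 → A
E(4): 11·4+16=60≡8 → I
K(10): 11·10+16=126≡22 → W
H(7): 11·7+16=93≡15 → P

AIWP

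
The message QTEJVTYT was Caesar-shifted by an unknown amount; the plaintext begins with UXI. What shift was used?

From the crib: Q(16)−U(20)=-4≡22, so the shift is 22.

22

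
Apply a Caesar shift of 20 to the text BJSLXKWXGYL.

VDMFREQRASF

B(1): 1+20=21 → V
J(9): 9+20=29≡3 → D
S(18): 18+20=38≡12 → M
L(11): 11+20=31≡5 → F
X(23): 23+20=43≡17 → R
K(10): 10+20=30≡4 → E
W(22): 22+20=42≡16 → Q
X(23): 23+20=43≡17 → R
G(6): 6+20=26≡0 → A
Y(24): 24+20=44≡18 → S
L(11): 11+20=31≡5 → F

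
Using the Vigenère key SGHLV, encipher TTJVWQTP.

Repeat the key across the message: SGHLVSGH
T(19)+S(18): 37≡11 → L
T(19)+G(6): 25 → Z
J(9)+H(7): 16 → Q
V(21)+L(11): 32≡6 → G
W(22)+V(21): 43≡17 → R
Q(16)+S(18): 34≡8 → I
T(19)+G(6): 25 → Z
P(15)+H(7): 22 → W

LZQGRIZW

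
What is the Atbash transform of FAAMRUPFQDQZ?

F(5) → U(20)
A(0) → Z(25)
A(0) → Z(25)
M(12) → N(13)
R(17) → I(8)
U(20) → F(5)
P(15) → K(10)
F(5) → U(20)
Q(16) → J(9)
D(3) → W(22)
Q(16) → J(9)
Z(25) → A(0)

UZZNIFKUJWJA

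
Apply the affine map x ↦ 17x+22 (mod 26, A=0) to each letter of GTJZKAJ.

UHTFKWT

G(6): 17·6+22=124≡20 → U
T(19): 17·19+22=345≡7 → H
J(9): 17·9+22=175≡19 → T
Z(25): 17·25+22=447≡5 → F
K(10): 17·10+22=192≡10 → K
A(0): 17·0+22=22 → W
J(9): 17·9+22=175≡19 → T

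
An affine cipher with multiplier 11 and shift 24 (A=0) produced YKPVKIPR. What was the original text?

The inverse of 11 mod 26 is 19, since 11·19=209≡1. Apply D(y)=19·(y−24) mod 26:
Y(24): 19·(24−24)=0 → A
K(10): 19·(10−24)=-266≡20 → U
P(15): 19·(15−24)=-171≡11 → L
V(21): 19·(21−24)=-57≡21 → V
K(10): 19·(10−24)=-266≡20 → U
I(8): 19·(8−24)=-304≡8 → I
P(15): 19·(15−24)=-171≡11 → L
R(17): 19·(17−24)=-133≡23 → X

AULVUILX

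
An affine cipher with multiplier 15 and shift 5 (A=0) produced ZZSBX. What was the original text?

The inverse of 15 mod 26 is 7, since 15·7=105≡1. Apply D(y)=7·(y−5) mod 26:
Z(25): 7·(25−5)=140≡10 → K
Z(25): 7·(25−5)=140≡10 → K
S(18): 7·(18−5)=91≡13 → N
B(1): 7·(1−5)=-28≡24 → Y
X(23): 7·(23−5)=126≡22 → W

KKNYW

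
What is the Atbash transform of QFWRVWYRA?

Q(16) → J(9)
F(5) → U(20)
W(22) → D(3)
R(17) → I(8)
V(21) → E(4)
W(22) → D(3)
Y(24) → B(1)
R(17) → I(8)
A(0) → Z(25)

JUDIEDBIZ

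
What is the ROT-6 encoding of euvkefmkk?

e(4): 4+6=10 → k
u(20): 20+6=26≡0 → a
v(21): 21+6=27≡1 → b
k(10): 10+6=16 → q
e(4): 4+6=10 → k
f(5): 5+6=11 → l
m(12): 12+6=18 → s
k(10): 10+6=16 → q
k(10): 10+6=16 → q

kabqklsqq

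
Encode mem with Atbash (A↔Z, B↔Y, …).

nvn

m(12) → n(13)
e(4) → v(21)
m(12) → n(13)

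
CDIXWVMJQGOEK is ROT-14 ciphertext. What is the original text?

OPUJIHYVCSAQW

C(2): 2−14=-12≡14 → O
D(3): 3−14=-11≡15 → P
I(8): 8−14=-6≡20 → U
X(23): 23−14=9 → J
W(22): 22−14=8 → I
V(21): 21−14=7 → H
M(12): 12−14=-2≡24 → Y
J(9): 9−14=-5≡21 → V
Q(16): 16−14=2 → C
G(6): 6−14=-8≡18 → S
O(14): 14−14=0 → A
E(4): 4−14=-10≡16 → Q
K(10): 10−14=-4≡22 → W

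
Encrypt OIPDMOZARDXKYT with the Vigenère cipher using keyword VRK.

JZZYDYURBYOUTK

Repeat the key across the message: VRKVRKVRKVRKVR
O(14)+V(21): 35≡9 → J
I(8)+R(17): 25 → Z
P(15)+K(10): 25 → Z
D(3)+V(21): 24 → Y
M(12)+R(17): 29≡3 → D
O(14)+K(10): 24 → Y
Z(25)+V(21): 46≡20 → U
A(0)+R(17): 17 → R
R(17)+K(10): 27≡1 → B
D(3)+V(21): 24 → Y
X(23)+R(17): 40≡14 → O
K(10)+K(10): 20 → U
Y(24)+V(21): 45≡19 → T
T(19)+R(17): 36≡10 → K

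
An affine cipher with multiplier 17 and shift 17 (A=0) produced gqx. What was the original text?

The inverse of 17 mod 26 is 23, since 17·23=391≡1. Apply D(y)=23·(y−17) mod 26:
g(6): 23·(6−17)=-253≡7 → h
q(16): 23·(16−17)=-23≡3 → d
x(23): 23·(23−17)=138≡8 → i

hdi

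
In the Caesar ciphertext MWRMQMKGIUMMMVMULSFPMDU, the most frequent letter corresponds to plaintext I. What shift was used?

The most frequent ciphertext letter is M (appears 8 times).
M is position 12; I is position 8.
Shift = 4.

4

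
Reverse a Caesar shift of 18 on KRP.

SZX

K(10): 10−18=-8≡18 → S
R(17): 17−18=-1≡25 → Z
P(15): 15−18=-3≡23 → X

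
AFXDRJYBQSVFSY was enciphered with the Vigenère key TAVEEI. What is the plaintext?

Repeat the key across the ciphertext: TAVEEITAVEEITA
A(0)−T(19): -19≡7 → H
F(5)−A(0): 5 → F
X(23)−V(21): 2 → C
D(3)−E(4): -1≡25 → Z
R(17)−E(4): 13 → N
J(9)−I(8): 1 → B
Y(24)−T(19): 5 → F
B(1)−A(0): 1 → B
Q(16)−V(21): -5≡21 → V
S(18)−E(4): 14 → O
V(21)−E(4): 17 → R
F(5)−I(8): -3≡23 → X
S(18)−T(19): -1≡25 → Z
Y(24)−A(0): 24 → Y

HFCZNBFBVORXZY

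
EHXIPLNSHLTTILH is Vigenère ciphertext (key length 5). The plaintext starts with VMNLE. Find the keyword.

Subtract each crib letter from the matching ciphertext letter (mod 26):
E(4)−V(21)=-17≡9 → J
H(7)−M(12)=-5≡21 → V
X(23)−N(13)=10 → K
I(8)−L(11)=-3≡23 → X
P(15)−E(4)=11 → L

JVKXL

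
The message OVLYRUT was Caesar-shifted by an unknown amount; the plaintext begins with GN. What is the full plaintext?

GNDQJML

From the crib: O(14)−G(6)=8, so the shift is 8.
Subtract 8 from each ciphertext letter:
O(14): 14−8=6 → G
V(21): 21−8=13 → N
L(11): 11−8=3 → D
Y(24): 24−8=16 → Q
R(17): 17−8=9 → J
U(20): 20−8=12 → M
T(19): 19−8=11 → L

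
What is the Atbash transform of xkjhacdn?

cpqszxwm

x(23) → c(2)
k(10) → p(15)
j(9) → q(16)
h(7) → s(18)
a(0) → z(25)
c(2) → x(23)
d(3) → w(22)
n(13) → m(12)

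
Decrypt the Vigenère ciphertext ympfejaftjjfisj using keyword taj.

Repeat the key across the ciphertext: tajtajtajtajtaj
y(24)−t(19): 5 → f
m(12)−a(0): 12 → m
p(15)−j(9): 6 → g
f(5)−t(19): -14≡12 → m
e(4)−a(0): 4 → e
j(9)−j(9): 0 → a
a(0)−t(19): -19≡7 → h
f(5)−a(0): 5 → f
t(19)−j(9): 10 → k
j(9)−t(19): -10≡16 → q
j(9)−a(0): 9 → j
f(5)−j(9): -4≡22 → w
i(8)−t(19): -11≡15 → p
s(18)−a(0): 18 → s
j(9)−j(9): 0 → a

fmgmeahfkqjwpsa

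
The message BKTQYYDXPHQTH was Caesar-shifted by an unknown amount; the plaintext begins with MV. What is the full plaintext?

MVEBJJOIASBES

From the crib: B(1)−M(12)=-11≡15, so the shift is 15.
Subtract 15 from each ciphertext letter:
B(1): 1−15=-14≡12 → M
K(10): 10−15=-5≡21 → V
T(19): 19−15=4 → E
Q(16): 16−15=1 → B
Y(24): 24−15=9 → J
Y(24): 24−15=9 → J
D(3): 3−15=-12≡14 → O
X(23): 23−15=8 → I
P(15): 15−15=0 → A
H(7): 7−15=-8≡18 → S
Q(16): 16−15=1 → B
T(19): 19−15=4 → E
H(7): 7−15=-8≡18 → S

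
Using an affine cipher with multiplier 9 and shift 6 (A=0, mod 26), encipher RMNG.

R(17): 9·17+6=159≡3 → D
M(12): 9·12+6=114≡10 → K
N(13): 9·13+6=123≡19 → T
G(6): 9·6+6=60≡8 → I

DKTI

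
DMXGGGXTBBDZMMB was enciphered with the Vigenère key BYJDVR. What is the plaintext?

Repeat the key across the ciphertext: BYJDVRBYJDVRBYJ
D(3)−B(1): 2 → C
M(12)−Y(24): -12≡14 → O
X(23)−J(9): 14 → O
G(6)−D(3): 3 → D
G(6)−V(21): -15≡11 → L
G(6)−R(17): -11≡15 → P
X(23)−B(1): 22 → W
T(19)−Y(24): -5≡21 → V
B(1)−J(9): -8≡18 → S
B(1)−D(3): -2≡24 → Y
D(3)−V(21): -18≡8 → I
Z(25)−R(17): 8 → I
M(12)−B(1): 11 → L
M(12)−Y(24): -12≡14 → O
B(1)−J(9): -8≡18 → S

COODLPWVSYIILOS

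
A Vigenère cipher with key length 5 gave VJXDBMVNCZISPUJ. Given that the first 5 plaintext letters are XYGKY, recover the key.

Subtract each crib letter from the matching ciphertext letter (mod 26):
V(21)−X(23)=-2≡24 → Y
J(9)−Y(24)=-15≡11 → L
X(23)−G(6)=17 → R
D(3)−K(10)=-7≡19 → T
B(1)−Y(24)=-23≡3 → D

YLRTD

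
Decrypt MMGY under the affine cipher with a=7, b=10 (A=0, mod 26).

The inverse of 7 mod 26 is 15, since 7·15=105≡1. Apply D(y)=15·(y−10) mod 26:
M(12): 15·(12−10)=30≡4 → E
M(12): 15·(12−10)=30≡4 → E
G(6): 15·(6−10)=-60≡18 → S
Y(24): 15·(24−10)=210≡2 → C

EESC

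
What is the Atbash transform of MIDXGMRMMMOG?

NRWCTNINNNLT

M(12) → N(13)
I(8) → R(17)
D(3) → W(22)
X(23) → C(2)
G(6) → T(19)
M(12) → N(13)
R(17) → I(8)
M(12) → N(13)
M(12) → N(13)
M(12) → N(13)
O(14) → L(11)
G(6) → T(19)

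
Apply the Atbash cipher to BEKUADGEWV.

YVPFZWTVDE

B(1) → Y(24)
E(4) → V(21)
K(10) → P(15)
U(20) → F(5)
A(0) → Z(25)
D(3) → W(22)
G(6) → T(19)
E(4) → V(21)
W(22) → D(3)
V(21) → E(4)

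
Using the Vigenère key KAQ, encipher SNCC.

CNSM

Repeat the key across the message: KAQK
S(18)+K(10): 28≡2 → C
N(13)+A(0): 13 → N
C(2)+Q(16): 18 → S
C(2)+K(10): 12 → M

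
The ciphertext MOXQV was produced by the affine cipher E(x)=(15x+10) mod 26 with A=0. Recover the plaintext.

OCNQZ

The inverse of 15 mod 26 is 7, since 15·7=105≡1. Apply D(y)=7·(y−10) mod 26:
M(12): 7·(12−10)=14 → O
O(14): 7·(14−10)=28≡2 → C
X(23): 7·(23−10)=91≡13 → N
Q(16): 7·(16−10)=42≡16 → Q
V(21): 7·(21−10)=77≡25 → Z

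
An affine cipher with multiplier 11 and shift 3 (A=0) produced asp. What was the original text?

The inverse of 11 mod 26 is 19, since 11·19=209≡1. Apply D(y)=19·(y−3) mod 26:
a(0): 19·(0−3)=-57≡21 → v
s(18): 19·(18−3)=285≡25 → z
p(15): 19·(15−3)=228≡20 → u

vzu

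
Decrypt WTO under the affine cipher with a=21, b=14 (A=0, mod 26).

The inverse of 21 mod 26 is 5, since 21·5=105≡1. Apply D(y)=5·(y−14) mod 26:
W(22): 5·(22−14)=40≡14 → O
T(19): 5·(19−14)=25 → Z
O(14): 5·(14−14)=0 → A

OZA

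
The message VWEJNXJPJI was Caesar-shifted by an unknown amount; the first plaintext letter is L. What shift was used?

From the crib: V(21)−L(11)=10, so the shift is 10.

10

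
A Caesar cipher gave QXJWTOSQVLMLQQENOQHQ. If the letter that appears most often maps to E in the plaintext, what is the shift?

The most frequent ciphertext letter is Q (appears 6 times).
Q is position 16; E is position 4.
Shift = 12.

12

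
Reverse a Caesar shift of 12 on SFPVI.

S(18): 18−12=6 → G
F(5): 5−12=-7≡19 → T
P(15): 15−12=3 → D
V(21): 21−12=9 → J
I(8): 8−12=-4≡22 → W

GTDJW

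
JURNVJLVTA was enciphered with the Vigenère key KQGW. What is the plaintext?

Repeat the key across the ciphertext: KQGWKQGWKQ
J(9)−K(10): -1≡25 → Z
U(20)−Q(16): 4 → E
R(17)−G(6): 11 → L
N(13)−W(22): -9≡17 → R
V(21)−K(10): 11 → L
J(9)−Q(16): -7≡19 → T
L(11)−G(6): 5 → F
V(21)−W(22): -1≡25 → Z
T(19)−K(10): 9 → J
A(0)−Q(16): -16≡10 → K

ZELRLTFZJK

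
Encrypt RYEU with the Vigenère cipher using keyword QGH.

HELK

Repeat the key across the message: QGHQ
R(17)+Q(16): 33≡7 → H
Y(24)+G(6): 30≡4 → E
E(4)+H(7): 11 → L
U(20)+Q(16): 36≡10 → K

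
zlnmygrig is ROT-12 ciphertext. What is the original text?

z(25): 25−12=13 → n
l(11): 11−12=-1≡25 → z
n(13): 13−12=1 → b
m(12): 12−12=0 → a
y(24): 24−12=12 → m
g(6): 6−12=-6≡20 → u
r(17): 17−12=5 → f
i(8): 8−12=-4≡22 → w
g(6): 6−12=-6≡20 → u

nzbamufwu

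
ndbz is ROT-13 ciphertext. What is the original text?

aqom

n(13): 13−13=0 → a
d(3): 3−13=-10≡16 → q
b(1): 1−13=-12≡14 → o
z(25): 25−13=12 → m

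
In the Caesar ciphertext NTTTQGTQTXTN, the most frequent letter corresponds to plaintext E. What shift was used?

15

The most frequent ciphertext letter is T (appears 6 times).
T is position 19; E is position 4.
Shift = 15.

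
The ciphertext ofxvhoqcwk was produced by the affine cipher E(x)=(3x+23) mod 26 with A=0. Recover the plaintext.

The inverse of 3 mod 26 is 9, since 3·9=27≡1. Apply D(y)=9·(y−23) mod 26:
o(14): 9·(14−23)=-81≡23 → x
f(5): 9·(5−23)=-162≡20 → u
x(23): 9·(23−23)=0 → a
v(21): 9·(21−23)=-18≡8 → i
h(7): 9·(7−23)=-144≡12 → m
o(14): 9·(14−23)=-81≡23 → x
q(16): 9·(16−23)=-63≡15 → p
c(2): 9·(2−23)=-189≡19 → t
w(22): 9·(22−23)=-9≡17 → r
k(10): 9·(10−23)=-117≡13 → n

xuaimxptrn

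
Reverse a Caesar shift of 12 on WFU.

W(22): 22−12=10 → K
F(5): 5−12=-7≡19 → T
U(20): 20−12=8 → I

KTI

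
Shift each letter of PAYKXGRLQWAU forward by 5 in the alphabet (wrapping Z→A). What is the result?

P(15): 15+5=20 → U
A(0): 0+5=5 → F
Y(24): 24+5=29≡3 → D
K(10): 10+5=15 → P
X(23): 23+5=28≡2 → C
G(6): 6+5=11 → L
R(17): 17+5=22 → W
L(11): 11+5=16 → Q
Q(16): 16+5=21 → V
W(22): 22+5=27≡1 → B
A(0): 0+5=5 → F
U(20): 20+5=25 → Z

UFDPCLWQVBFZ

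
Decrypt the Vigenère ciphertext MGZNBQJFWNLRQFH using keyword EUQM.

Repeat the key across the ciphertext: EUQMEUQMEUQMEUQ
M(12)−E(4): 8 → I
G(6)−U(20): -14≡12 → M
Z(25)−Q(16): 9 → J
N(13)−M(12): 1 → B
B(1)−E(4): -3≡23 → X
Q(16)−U(20): -4≡22 → W
J(9)−Q(16): -7≡19 → T
F(5)−M(12): -7≡19 → T
W(22)−E(4): 18 → S
N(13)−U(20): -7≡19 → T
L(11)−Q(16): -5≡21 → V
R(17)−M(12): 5 → F
Q(16)−E(4): 12 → M
F(5)−U(20): -15≡11 → L
H(7)−Q(16): -9≡17 → R

IMJBXWTTSTVFMLR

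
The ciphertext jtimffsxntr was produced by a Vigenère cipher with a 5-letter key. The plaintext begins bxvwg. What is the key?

Subtract each crib letter from the matching ciphertext letter (mod 26):
j(9)−b(1)=8 → i
t(19)−x(23)=-4≡22 → w
i(8)−v(21)=-13≡13 → n
m(12)−w(22)=-10≡16 → q
f(5)−g(6)=-1≡25 → z

iwnqz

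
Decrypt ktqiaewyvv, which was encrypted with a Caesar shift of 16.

k(10): 10−16=-6≡20 → u
t(19): 19−16=3 → d
q(16): 16−16=0 → a
i(8): 8−16=-8≡18 → s
a(0): 0−16=-16≡10 → k
e(4): 4−16=-12≡14 → o
w(22): 22−16=6 → g
y(24): 24−16=8 → i
v(21): 21−16=5 → f
v(21): 21−16=5 → f

udaskogiff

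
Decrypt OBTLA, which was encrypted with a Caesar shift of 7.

HUMET

O(14): 14−7=7 → H
B(1): 1−7=-6≡20 → U
T(19): 19−7=12 → M
L(11): 11−7=4 → E
A(0): 0−7=-7≡19 → T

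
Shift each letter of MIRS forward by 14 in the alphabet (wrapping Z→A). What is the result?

AWFG

M(12): 12+14=26≡0 → A
I(8): 8+14=22 → W
R(17): 17+14=31≡5 → F
S(18): 18+14=32≡6 → G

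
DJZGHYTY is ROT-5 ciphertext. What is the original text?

YEUBCTOT

D(3): 3−5=-2≡24 → Y
J(9): 9−5=4 → E
Z(25): 25−5=20 → U
G(6): 6−5=1 → B
H(7): 7−5=2 → C
Y(24): 24−5=19 → T
T(19): 19−5=14 → O
Y(24): 24−5=19 → T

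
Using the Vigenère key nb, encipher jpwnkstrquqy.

Repeat the key across the message: nbnbnbnbnbnb
j(9)+n(13): 22 → w
p(15)+b(1): 16 → q
w(22)+n(13): 35≡9 → j
n(13)+b(1): 14 → o
k(10)+n(13): 23 → x
s(18)+b(1): 19 → t
t(19)+n(13): 32≡6 → g
r(17)+b(1): 18 → s
q(16)+n(13): 29≡3 → d
u(20)+b(1): 21 → v
q(16)+n(13): 29≡3 → d
y(24)+b(1): 25 → z

wqjoxtgsdvdz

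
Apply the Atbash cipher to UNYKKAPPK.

FMBPPZKKP

U(20) → F(5)
N(13) → M(12)
Y(24) → B(1)
K(10) → P(15)
K(10) → P(15)
A(0) → Z(25)
P(15) → K(10)
P(15) → K(10)
K(10) → P(15)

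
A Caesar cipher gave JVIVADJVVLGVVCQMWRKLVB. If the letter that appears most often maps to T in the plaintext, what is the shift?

2

The most frequent ciphertext letter is V (appears 7 times).
V is position 21; T is position 19.
Shift = 2.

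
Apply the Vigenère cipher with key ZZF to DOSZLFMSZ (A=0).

Repeat the key across the message: ZZFZZFZZF
D(3)+Z(25): 28≡2 → C
O(14)+Z(25): 39≡13 → N
S(18)+F(5): 23 → X
Z(25)+Z(25): 50≡24 → Y
L(11)+Z(25): 36≡10 → K
F(5)+F(5): 10 → K
M(12)+Z(25): 37≡11 → L
S(18)+Z(25): 43≡17 → R
Z(25)+F(5): 30≡4 → E

CNXYKKLRE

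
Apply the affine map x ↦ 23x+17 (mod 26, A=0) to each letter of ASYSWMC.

A(0): 23·0+17=17 → R
S(18): 23·18+17=431≡15 → P
Y(24): 23·24+17=569≡23 → X
S(18): 23·18+17=431≡15 → P
W(22): 23·22+17=523≡3 → D
M(12): 23·12+17=293≡7 → H
C(2): 23·2+17=63≡11 → L

RPXPDHL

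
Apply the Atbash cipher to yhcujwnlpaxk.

bsxfqdmokzcp

y(24) → b(1)
h(7) → s(18)
c(2) → x(23)
u(20) → f(5)
j(9) → q(16)
w(22) → d(3)
n(13) → m(12)
l(11) → o(14)
p(15) → k(10)
a(0) → z(25)
x(23) → c(2)
k(10) → p(15)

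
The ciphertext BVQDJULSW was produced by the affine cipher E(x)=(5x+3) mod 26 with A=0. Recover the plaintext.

The inverse of 5 mod 26 is 21, since 5·21=105≡1. Apply D(y)=21·(y−3) mod 26:
B(1): 21·(1−3)=-42≡10 → K
V(21): 21·(21−3)=378≡14 → O
Q(16): 21·(16−3)=273≡13 → N
D(3): 21·(3−3)=0 → A
J(9): 21·(9−3)=126≡22 → W
U(20): 21·(20−3)=357≡19 → T
L(11): 21·(11−3)=168≡12 → M
S(18): 21·(18−3)=315≡3 → D
W(22): 21·(22−3)=399≡9 → J

KONAWTMDJ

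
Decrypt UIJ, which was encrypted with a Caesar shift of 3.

U(20): 20−3=17 → R
I(8): 8−3=5 → F
J(9): 9−3=6 → G

RFG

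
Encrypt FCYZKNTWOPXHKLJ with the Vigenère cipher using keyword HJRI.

Repeat the key across the message: HJRIHJRIHJRIHJR
F(5)+H(7): 12 → M
C(2)+J(9): 11 → L
Y(24)+R(17): 41≡15 → P
Z(25)+I(8): 33≡7 → H
K(10)+H(7): 17 → R
N(13)+J(9): 22 → W
T(19)+R(17): 36≡10 → K
W(22)+I(8): 30≡4 → E
O(14)+H(7): 21 → V
P(15)+J(9): 24 → Y
X(23)+R(17): 40≡14 → O
H(7)+I(8): 15 → P
K(10)+H(7): 17 → R
L(11)+J(9): 20 → U
J(9)+R(17): 26≡0 → A

MLPHRWKEVYOPRUA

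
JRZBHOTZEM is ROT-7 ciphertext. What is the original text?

CKSUAHMSXF

J(9): 9−7=2 → C
R(17): 17−7=10 → K
Z(25): 25−7=18 → S
B(1): 1−7=-6≡20 → U
H(7): 7−7=0 → A
O(14): 14−7=7 → H
T(19): 19−7=12 → M
Z(25): 25−7=18 → S
E(4): 4−7=-3≡23 → X
M(12): 12−7=5 → F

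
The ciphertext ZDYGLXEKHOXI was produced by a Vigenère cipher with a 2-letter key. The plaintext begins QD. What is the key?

Subtract each crib letter from the matching ciphertext letter (mod 26):
Z(25)−Q(16)=9 → J
D(3)−D(3)=0 → A

JA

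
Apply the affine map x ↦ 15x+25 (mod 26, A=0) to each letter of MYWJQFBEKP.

XVREFWOHTQ

M(12): 15·12+25=205≡23 → X
Y(24): 15·24+25=385≡21 → V
W(22): 15·22+25=355≡17 → R
J(9): 15·9+25=160≡4 → E
Q(16): 15·16+25=265≡5 → F
F(5): 15·5+25=100≡22 → W
B(1): 15·1+25=40≡14 → O
E(4): 15·4+25=85≡7 → H
K(10): 15·10+25=175≡19 → T
P(15): 15·15+25=250≡16 → Q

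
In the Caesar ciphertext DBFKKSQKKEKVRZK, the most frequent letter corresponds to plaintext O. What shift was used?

22

The most frequent ciphertext letter is K (appears 6 times).
K is position 10; O is position 14.
Shift = -4≡22.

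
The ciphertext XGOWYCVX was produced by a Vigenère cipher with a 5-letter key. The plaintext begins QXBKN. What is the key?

Subtract each crib letter from the matching ciphertext letter (mod 26):
X(23)−Q(16)=7 → H
G(6)−X(23)=-17≡9 → J
O(14)−B(1)=13 → N
W(22)−K(10)=12 → M
Y(24)−N(13)=11 → L

HJNML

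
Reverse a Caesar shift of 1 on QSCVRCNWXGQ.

Q(16): 16−1=15 → P
S(18): 18−1=17 → R
C(2): 2−1=1 → B
V(21): 21−1=20 → U
R(17): 17−1=16 → Q
C(2): 2−1=1 → B
N(13): 13−1=12 → M
W(22): 22−1=21 → V
X(23): 23−1=22 → W
G(6): 6−1=5 → F
Q(16): 16−1=15 → P

PRBUQBMVWFP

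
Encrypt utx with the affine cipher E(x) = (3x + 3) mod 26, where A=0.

u(20): 3·20+3=63≡11 → l
t(19): 3·19+3=60≡8 → i
x(23): 3·23+3=72≡20 → u

liu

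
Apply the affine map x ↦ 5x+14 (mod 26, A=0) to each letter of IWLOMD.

CURGWD

I(8): 5·8+14=54≡2 → C
W(22): 5·22+14=124≡20 → U
L(11): 5·11+14=69≡17 → R
O(14): 5·14+14=84≡6 → G
M(12): 5·12+14=74≡22 → W
D(3): 5·3+14=29≡3 → D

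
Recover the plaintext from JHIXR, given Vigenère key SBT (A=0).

Repeat the key across the ciphertext: SBTSB
J(9)−S(18): -9≡17 → R
H(7)−B(1): 6 → G
I(8)−T(19): -11≡15 → P
X(23)−S(18): 5 → F
R(17)−B(1): 16 → Q

RGPFQ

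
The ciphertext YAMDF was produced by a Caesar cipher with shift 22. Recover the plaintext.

Y(24): 24−22=2 → C
A(0): 0−22=-22≡4 → E
M(12): 12−22=-10≡16 → Q
D(3): 3−22=-19≡7 → H
F(5): 5−22=-17≡9 → J

CEQHJ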